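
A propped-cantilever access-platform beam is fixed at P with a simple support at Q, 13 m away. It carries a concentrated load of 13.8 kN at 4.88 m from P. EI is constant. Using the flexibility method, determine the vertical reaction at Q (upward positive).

R_Q = 2.552 kN

Release the roller at Q. Primary structure: cantilever fixed at P.
Primary-structure tip deflection at Q by superposition:
  point load 13.8 at a = 4.88: Pa²(3L − a)/(6EI) = 1869/EI
Tip deflection under a unit load at Q: L³/(3EI) = 732.3/EI.
Compatibility at Q: δ_0 − R_Q·δ_{QQ} = 0, so R_Q = 1869/732.3 = 2.552 kN.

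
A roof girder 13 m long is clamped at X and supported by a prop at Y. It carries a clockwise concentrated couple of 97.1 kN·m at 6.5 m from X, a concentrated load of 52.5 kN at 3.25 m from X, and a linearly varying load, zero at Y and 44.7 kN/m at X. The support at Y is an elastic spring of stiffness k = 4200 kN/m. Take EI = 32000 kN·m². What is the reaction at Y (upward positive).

R_Y = 70.29 kN

Remove the prop at Y; the released (primary) structure is a cantilever built in at X.
Downward deflection at the released point Y due to the loads:
  clockwise couple 97.1 at a = 6.5: M₀a(2L − a)/(2EI) = 6154/EI
  point load 52.5 at a = 3.25: Pa²(3L − a)/(6EI) = 3304/EI
  triangular load, peak 44.7 at the fixed end: w₀L⁴/(30EI) = 42556/EI
  δ_0 = 52014/EI
Tip deflection under a unit load at Y: L³/(3EI) = 732.3/EI.
With EI = 32000 kN·m²: δ_0 = 1.6254 m and δ_{YY} = 0.022885 m/kN.
Compatibility — the spring shortens by R_Y/k under the reaction it provides: δ_0 − R_Y·δ_{YY} = R_Y/k. With 1/k = 0.000238 m/kN, R_Y = δ_0 / (δ_{YY} + 1/k) = 1.6254 / (0.022885 + 0.000238) = 70.29 kN.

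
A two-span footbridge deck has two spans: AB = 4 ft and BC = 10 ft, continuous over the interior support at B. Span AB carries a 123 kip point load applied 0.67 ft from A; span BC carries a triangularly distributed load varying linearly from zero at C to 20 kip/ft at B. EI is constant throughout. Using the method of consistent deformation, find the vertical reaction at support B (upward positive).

R_B = 124.6 kip

Release continuity at B by inserting a hinge; the redundant is the internal moment M_B. The primary structure is two simply-supported spans AB and BC.
Discontinuity in slope at B on the released structure — sum the simple-span end rotations:
  span AB: point load 123 at a = 0.67: Pab(L + a)/(6LEI) = 53.4/EI
  span BC: triangular load, peak 20: w₀L³/(45EI) = 444.4/EI
  relative rotation θ_0 = (53.4 + 444.4)/EI = 497.8/EI
A unit hogging moment at B produces rotation L₁/(3EI) + L₂/(3EI) = 4.667/EI.
Compatibility: M_B·(L₁+L₂)/(3EI) = θ_0, giving M_B = 106.7 kip·ft (hogging).
Span AB, ΣM about A with M_B applied at B: R_B^{AB}·4 = 82.41 + 106.7, so R_B^{AB} = 47.27 kip and R_A = 123 − 47.27 = 75.73 kip.
Span BC, ΣM about C: R_B^{BC}·10 = 666.7 + 106.7, so R_B^{BC} = 77.33 kip and R_C = 100 − 77.33 = 22.67 kip.
R_B = 47.27 + 77.33 = 124.6 kip.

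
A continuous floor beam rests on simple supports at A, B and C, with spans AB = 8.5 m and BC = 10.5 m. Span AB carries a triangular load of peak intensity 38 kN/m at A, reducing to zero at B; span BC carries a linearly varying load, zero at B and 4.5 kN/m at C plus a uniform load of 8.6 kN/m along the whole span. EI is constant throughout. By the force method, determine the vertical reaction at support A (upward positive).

Take M_B as the redundant. Released structure: two simple spans AB and BC with a hinge at B.
Rotations at B on the released spans (each span's end-slope, ×1/EI):
  span AB: triangular load, peak 38: 7w₀L³/(360EI) = 453.8/EI
  span BC: triangular load, peak 4.5: 7w₀L³/(360EI) = 101.3/EI
  span BC: UDL 8.6: wL³/(24EI) = 414.8/EI
  relative rotation θ_0 = (453.8 + 516.1)/EI = 969.9/EI
A unit hogging moment at B produces rotation L₁/(3EI) + L₂/(3EI) = 6.333/EI.
Slope continuity at B: θ_0 = M_B·6.333/EI, so M_B = 969.9/6.333 = 153.1 kN·m (hogging).
Span AB, ΣM about A with M_B applied at B: R_B^{AB}·8.5 = 457.6 + 153.1, so R_B^{AB} = 71.85 kN and R_A = 161.5 − 71.85 = 89.65 kN.

R_A = 89.65 kN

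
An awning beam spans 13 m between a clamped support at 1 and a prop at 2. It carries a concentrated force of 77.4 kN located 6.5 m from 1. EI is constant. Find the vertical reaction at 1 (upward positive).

R_1 = 53.21 kN

Remove the prop at 2; the released (primary) structure is a cantilever built in at 1.
Deflection at 2 on the released cantilever, summing each load's contribution:
  point load 77.4 at a = 6.5: Pa²(3L − a)/(6EI) = 17713/EI
Tip deflection under a unit load at 2: L³/(3EI) = 732.3/EI.
Compatibility at 2: δ_0 − R_2·δ_{22} = 0, so R_2 = 17713/732.3 = 24.19 kN.
Vertical equilibrium: R_1 = ΣP − R_2 = 77.4 − 24.19 = 53.21 kN.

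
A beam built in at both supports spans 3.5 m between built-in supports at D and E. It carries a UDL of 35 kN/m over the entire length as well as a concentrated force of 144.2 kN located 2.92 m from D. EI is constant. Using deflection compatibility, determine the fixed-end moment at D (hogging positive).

Release both end moments; the primary structure is a simply-supported span DE with redundants M_D and M_E.
End rotations of the released simple span under the applied load (×1/EI):
  at D: UDL 35: wL³/(24EI) = 62.53/EI
  at E: UDL 35: wL³/(24EI) = 62.53/EI
  at D: point load 144.2 at a = 2.92: Pab(L + b)/(6LEI) = 47.45/EI
  at E: point load 144.2 at a = 2.92: Pab(L + a)/(6LEI) = 74.66/EI
  θ_D0 = 110/EI,  θ_E0 = 137.2/EI
Flexibility coefficients: a unit moment at one end gives L/(3EI) there and L/(6EI) at the far end, so f₁₁ = f₂₂ = 1.167/EI and f₁₂ = f₂₁ = 0.5833/EI.
Compatibility — zero rotation at each built-in end:
  1.167 M_D + 0.5833 M_E = 110
  0.5833 M_D + 1.167 M_E = 137.2
Solving the pair gives M_D = 47.29 kN·m and M_E = 93.94 kN·m (hogging).

M_D = 47.29 kN·m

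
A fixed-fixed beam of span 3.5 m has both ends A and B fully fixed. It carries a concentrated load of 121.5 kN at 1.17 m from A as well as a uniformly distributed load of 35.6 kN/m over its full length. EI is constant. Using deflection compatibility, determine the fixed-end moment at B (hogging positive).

Release both end moments; the primary structure is a simply-supported span AB with redundants M_A and M_B.
End rotations of the released simple span under the applied load (×1/EI):
  at A: point load 121.5 at a = 1.17: Pab(L + b)/(6LEI) = 91.95/EI
  at B: point load 121.5 at a = 1.17: Pab(L + a)/(6LEI) = 73.66/EI
  at A: UDL 35.6: wL³/(24EI) = 63.6/EI
  at B: UDL 35.6: wL³/(24EI) = 63.6/EI
  θ_A0 = 155.6/EI,  θ_B0 = 137.3/EI
Flexibility coefficients: a unit moment at one end gives L/(3EI) there and L/(6EI) at the far end, so f₁₁ = f₂₂ = 1.167/EI and f₁₂ = f₂₁ = 0.5833/EI.
Compatibility — zero rotation at each built-in end:
  1.167 M_A + 0.5833 M_B = 155.6
  0.5833 M_A + 1.167 M_B = 137.3
Solving the pair gives M_A = 99.34 kN·m and M_B = 67.98 kN·m (hogging).

M_B = 67.98 kN·m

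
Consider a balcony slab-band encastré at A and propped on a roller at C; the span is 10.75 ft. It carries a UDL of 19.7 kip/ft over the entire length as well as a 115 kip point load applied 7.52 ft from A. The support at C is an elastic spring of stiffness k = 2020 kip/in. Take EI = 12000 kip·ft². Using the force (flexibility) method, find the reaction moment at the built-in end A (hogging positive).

M_A = 455.4 kip·ft

Release the roller at C. Primary structure: cantilever fixed at A.
Downward deflection at the released point C due to the loads:
  UDL 19.7: wL⁴/(8EI) = 32886/EI
  point load 115 at a = 7.52: Pa²(3L − a)/(6EI) = 26804/EI
  δ_0 = 59690/EI
Tip deflection under a unit load at C: L³/(3EI) = 414.1/EI.
With EI = 12000 kip·ft²: δ_0 = 4.9742 ft and δ_{CC} = 0.034508 ft/kip.
Compatibility — the spring shortens by R_C/k under the reaction it provides: δ_0 − R_C·δ_{CC} = R_C/k. With 1/k = 1/(2020×12) ft/kip = 0.000041 ft/kip, R_C = δ_0 / (δ_{CC} + 1/k) = 4.9742 / (0.034508 + 0.000041) = 144 kip.
Moment equilibrium about A: M_A = Σ(load moments about A) − R_C·L = 2003 − 144×10.75 = 455.4 kip·ft.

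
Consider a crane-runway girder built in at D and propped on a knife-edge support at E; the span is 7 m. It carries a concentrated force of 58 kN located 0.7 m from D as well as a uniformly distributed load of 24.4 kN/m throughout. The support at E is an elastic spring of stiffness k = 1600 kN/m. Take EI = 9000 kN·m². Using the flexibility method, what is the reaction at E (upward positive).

Choose R_E as the redundant. The primary structure is the cantilever fixed at D.
Deflection at E on the released cantilever, summing each load's contribution:
  point load 58 at a = 0.7: Pa²(3L − a)/(6EI) = 96.15/EI
  UDL 24.4: wL⁴/(8EI) = 7323/EI
  δ_0 = 7419/EI
Flexibility coefficient — unit upward force at E: δ_{EE} = L³/(3EI) = 114.3/EI.
With EI = 9000 kN·m²: δ_0 = 0.82436 m and δ_{EE} = 0.012704 m/kN.
Compatibility — the spring shortens by R_E/k under the reaction it provides: δ_0 − R_E·δ_{EE} = R_E/k. With 1/k = 0.000625 m/kN, R_E = δ_0 / (δ_{EE} + 1/k) = 0.82436 / (0.012704 + 0.000625) = 61.85 kN.

R_E = 61.85 kN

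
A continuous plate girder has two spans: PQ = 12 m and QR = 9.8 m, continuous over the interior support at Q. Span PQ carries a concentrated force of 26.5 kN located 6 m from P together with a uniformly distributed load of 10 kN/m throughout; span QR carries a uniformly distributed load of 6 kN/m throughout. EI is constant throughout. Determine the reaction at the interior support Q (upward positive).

Take M_Q as the redundant. Released structure: two simple spans PQ and QR with a hinge at Q.
Discontinuity in slope at Q on the released structure — sum the simple-span end rotations:
  span PQ: point load 26.5 at a = 6: Pab(L + a)/(6LEI) = 238.5/EI
  span PQ: UDL 10: wL³/(24EI) = 720/EI
  span QR: UDL 6: wL³/(24EI) = 235.3/EI
  relative rotation θ_0 = (958.5 + 235.3)/EI = 1194/EI
A unit hogging moment at Q produces rotation L₁/(3EI) + L₂/(3EI) = 7.267/EI.
Compatibility: M_Q·(L₁+L₂)/(3EI) = θ_0, giving M_Q = 164.3 kN·m (hogging).
Span PQ, ΣM about P with M_Q applied at Q: R_Q^{PQ}·12 = 879 + 164.3, so R_Q^{PQ} = 86.94 kN and R_P = 146.5 − 86.94 = 59.56 kN.
Span QR, ΣM about R: R_Q^{QR}·9.8 = 288.1 + 164.3, so R_Q^{QR} = 46.16 kN and R_R = 58.8 − 46.16 = 12.64 kN.
R_Q = 86.94 + 46.16 = 133.1 kN.

R_Q = 133.1 kN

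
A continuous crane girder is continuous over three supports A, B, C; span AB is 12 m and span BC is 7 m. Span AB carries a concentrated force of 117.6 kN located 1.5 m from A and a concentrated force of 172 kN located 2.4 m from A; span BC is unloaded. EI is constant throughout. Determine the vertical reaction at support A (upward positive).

Insert a hinge at B; M_B is the redundant, and each span becomes simply supported.
Rotations at B on the released spans (each span's end-slope, ×1/EI):
  span AB: point load 117.6 at a = 1.5: Pab(L + a)/(6LEI) = 347.3/EI
  span AB: point load 172 at a = 2.4: Pab(L + a)/(6LEI) = 792.6/EI
  relative rotation θ_0 = (1140 + 0)/EI = 1140/EI
A unit hogging moment at B produces rotation L₁/(3EI) + L₂/(3EI) = 6.333/EI.
Slope continuity at B: θ_0 = M_B·6.333/EI, so M_B = 1140/6.333 = 180 kN·m (hogging).
Span AB, ΣM about A with M_B applied at B: R_B^{AB}·12 = 589.2 + 180, so R_B^{AB} = 64.1 kN and R_A = 289.6 − 64.1 = 225.5 kN.

R_A = 225.5 kN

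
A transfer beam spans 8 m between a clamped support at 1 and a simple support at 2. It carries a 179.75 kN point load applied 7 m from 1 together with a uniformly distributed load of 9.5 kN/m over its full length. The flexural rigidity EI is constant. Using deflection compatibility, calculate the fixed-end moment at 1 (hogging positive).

M_1 = 164.5 kN·m

Choose R_2 as the redundant. The primary structure is the cantilever fixed at 1.
Downward deflection at the released point 2 due to the loads:
  point load 179.75 at a = 7: Pa²(3L − a)/(6EI) = 24955/EI
  UDL 9.5: wL⁴/(8EI) = 4864/EI
  δ_0 = 29819/EI
Tip deflection under a unit load at 2: L³/(3EI) = 170.7/EI.
Compatibility at 2: δ_0 − R_2·δ_{22} = 0, so R_2 = 29819/170.7 = 174.7 kN.
Moment equilibrium about 1: M_1 = Σ(load moments about 1) − R_2·L = 1562 − 174.7×8 = 164.5 kN·m.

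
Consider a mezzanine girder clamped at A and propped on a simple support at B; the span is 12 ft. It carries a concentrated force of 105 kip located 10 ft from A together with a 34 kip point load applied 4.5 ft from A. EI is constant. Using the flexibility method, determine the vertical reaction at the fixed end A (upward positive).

R_A = 53.73 kip

Release the roller at B. Primary structure: cantilever fixed at A.
Primary-structure tip deflection at B by superposition:
  point load 105 at a = 10: Pa²(3L − a)/(6EI) = 45500/EI
  point load 34 at a = 4.5: Pa²(3L − a)/(6EI) = 3615/EI
  δ_0 = 49115/EI
Tip deflection under a unit load at B: L³/(3EI) = 576/EI.
Compatibility at B: δ_0 − R_B·δ_{BB} = 0, so R_B = 49115/576 = 85.27 kip.
Vertical equilibrium: R_A = ΣP − R_B = 139 − 85.27 = 53.73 kip.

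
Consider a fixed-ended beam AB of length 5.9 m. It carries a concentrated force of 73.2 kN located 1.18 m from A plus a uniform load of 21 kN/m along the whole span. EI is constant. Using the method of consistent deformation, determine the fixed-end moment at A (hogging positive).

Release both end moments; the primary structure is a simply-supported span AB with redundants M_A and M_B.
On the primary (simply-supported) span, the end slopes from the loading are:
  at A: point load 73.2 at a = 1.18: Pab(L + b)/(6LEI) = 122.3/EI
  at B: point load 73.2 at a = 1.18: Pab(L + a)/(6LEI) = 81.54/EI
  at A: UDL 21: wL³/(24EI) = 179.7/EI
  at B: UDL 21: wL³/(24EI) = 179.7/EI
  θ_A0 = 302/EI,  θ_B0 = 261.2/EI
Flexibility coefficients: a unit moment at one end gives L/(3EI) there and L/(6EI) at the far end, so f₁₁ = f₂₂ = 1.967/EI and f₁₂ = f₂₁ = 0.9833/EI.
Compatibility — zero rotation at each built-in end:
  1.967 M_A + 0.9833 M_B = 302
  0.9833 M_A + 1.967 M_B = 261.2
Solving the pair gives M_A = 116.2 kN·m and M_B = 74.74 kN·m (hogging).

M_A = 116.2 kN·m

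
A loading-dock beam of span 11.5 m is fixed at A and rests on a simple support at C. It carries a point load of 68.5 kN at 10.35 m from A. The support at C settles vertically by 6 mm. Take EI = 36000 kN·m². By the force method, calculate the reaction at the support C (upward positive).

R_C = 57.83 kN

Release the roller at C. Primary structure: cantilever fixed at A.
Primary-structure tip deflection at C by superposition:
  point load 68.5 at a = 10.35: Pa²(3L − a)/(6EI) = 29535/EI
Flexibility coefficient — unit upward force at C: δ_{CC} = L³/(3EI) = 507/EI.
With EI = 36000 kN·m²: δ_0 = 0.82042 m and δ_{CC} = 0.014082 m/kN.
Compatibility — the beam at C must follow the support down by 0.006 m: δ_0 − R_C·δ_{CC} = 0.006, so R_C = (0.82042 − 0.006)/0.014082 = 57.83 kN.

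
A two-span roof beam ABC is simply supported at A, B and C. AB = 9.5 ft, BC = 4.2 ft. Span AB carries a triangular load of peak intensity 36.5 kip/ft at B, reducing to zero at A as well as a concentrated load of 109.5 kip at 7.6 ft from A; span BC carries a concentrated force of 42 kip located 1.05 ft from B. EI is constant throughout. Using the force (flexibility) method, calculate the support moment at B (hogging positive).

Insert a hinge at B; M_B is the redundant, and each span becomes simply supported.
Discontinuity in slope at B on the released structure — sum the simple-span end rotations:
  span AB: triangular load, peak 36.5: w₀L³/(45EI) = 695.4/EI
  span AB: point load 109.5 at a = 7.6: Pab(L + a)/(6LEI) = 474.4/EI
  span BC: point load 42 at a = 1.05: Pab(L + b)/(6LEI) = 40.52/EI
  relative rotation θ_0 = (1170 + 40.52)/EI = 1210/EI
A unit hogging moment at B produces rotation L₁/(3EI) + L₂/(3EI) = 4.567/EI.
Slope continuity at B: θ_0 = M_B·4.567/EI, so M_B = 1210/4.567 = 265 kip·ft (hogging).

M_B = 265 kip·ft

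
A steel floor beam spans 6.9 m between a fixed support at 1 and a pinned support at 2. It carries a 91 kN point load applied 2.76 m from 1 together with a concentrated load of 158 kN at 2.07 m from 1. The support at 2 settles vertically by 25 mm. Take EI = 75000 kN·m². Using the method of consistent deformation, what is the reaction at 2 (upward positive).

R_2 = 21 kN

Take the reaction at 2 as the redundant and release it; the primary structure is a cantilever fixed at 1.
Primary-structure tip deflection at 2 by superposition:
  point load 91 at a = 2.76: Pa²(3L − a)/(6EI) = 2073/EI
  point load 158 at a = 2.07: Pa²(3L − a)/(6EI) = 2102/EI
  δ_0 = 4175/EI
Tip deflection under a unit load at 2: L³/(3EI) = 109.5/EI.
With EI = 75000 kN·m²: δ_0 = 0.055664 m and δ_{22} = 0.00146 m/kN.
Compatibility — the beam at 2 must follow the support down by 0.025 m: δ_0 − R_2·δ_{22} = 0.025, so R_2 = (0.055664 − 0.025)/0.00146 = 21 kN.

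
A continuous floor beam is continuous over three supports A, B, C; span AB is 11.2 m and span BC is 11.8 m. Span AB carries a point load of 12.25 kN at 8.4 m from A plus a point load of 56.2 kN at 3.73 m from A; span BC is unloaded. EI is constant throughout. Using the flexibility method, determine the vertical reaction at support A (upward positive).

R_A = 35.52 kN

Release continuity at B by inserting a hinge; the redundant is the internal moment M_B. The primary structure is two simply-supported spans AB and BC.
End slopes at the hinge B, treating each span as simply supported:
  span AB: point load 12.25 at a = 8.4: Pab(L + a)/(6LEI) = 84.03/EI
  span AB: point load 56.2 at a = 3.73: Pab(L + a)/(6LEI) = 347.9/EI
  relative rotation θ_0 = (431.9 + 0)/EI = 431.9/EI
A unit hogging moment at B produces rotation L₁/(3EI) + L₂/(3EI) = 7.667/EI.
Slope continuity at B: θ_0 = M_B·7.667/EI, so M_B = 431.9/7.667 = 56.34 kN·m (hogging).
Span AB, ΣM about A with M_B applied at B: R_B^{AB}·11.2 = 312.5 + 56.34, so R_B^{AB} = 32.93 kN and R_A = 68.45 − 32.93 = 35.52 kN.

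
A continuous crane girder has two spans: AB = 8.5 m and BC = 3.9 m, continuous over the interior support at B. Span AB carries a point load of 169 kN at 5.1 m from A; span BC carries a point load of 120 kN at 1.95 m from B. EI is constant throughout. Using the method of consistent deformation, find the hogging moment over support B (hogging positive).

Release continuity at B by inserting a hinge; the redundant is the internal moment M_B. The primary structure is two simply-supported spans AB and BC.
End slopes at the hinge B, treating each span as simply supported:
  span AB: point load 169 at a = 5.1: Pab(L + a)/(6LEI) = 781.5/EI
  span BC: point load 120 at a = 1.95: Pab(L + b)/(6LEI) = 114.1/EI
  relative rotation θ_0 = (781.5 + 114.1)/EI = 895.5/EI
A unit hogging moment at B produces rotation L₁/(3EI) + L₂/(3EI) = 4.133/EI.
Compatibility: M_B·(L₁+L₂)/(3EI) = θ_0, giving M_B = 216.7 kN·m (hogging).

M_B = 216.7 kN·m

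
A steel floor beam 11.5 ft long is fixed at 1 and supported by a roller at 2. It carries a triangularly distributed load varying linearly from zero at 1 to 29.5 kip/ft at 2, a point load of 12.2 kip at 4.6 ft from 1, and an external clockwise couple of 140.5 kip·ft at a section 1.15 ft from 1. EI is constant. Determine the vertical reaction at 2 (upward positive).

R_2 = 99.31 kip

Release the roller at 2. Primary structure: cantilever fixed at 1.
Deflection at 2 on the released cantilever, summing each load's contribution:
  triangular load, peak 29.5 at the free end: 11w₀L⁴/(120EI) = 47296/EI
  point load 12.2 at a = 4.6: Pa²(3L − a)/(6EI) = 1286/EI
  clockwise couple 140.5 at a = 1.15: M₀a(2L − a)/(2EI) = 1765/EI
  δ_0 = 50348/EI
Tip deflection under a unit load at 2: L³/(3EI) = 507/EI.
The prop prevents deflection at 2: R_2 = δ_0/δ_{22} = 50348/507 = 99.31 kip.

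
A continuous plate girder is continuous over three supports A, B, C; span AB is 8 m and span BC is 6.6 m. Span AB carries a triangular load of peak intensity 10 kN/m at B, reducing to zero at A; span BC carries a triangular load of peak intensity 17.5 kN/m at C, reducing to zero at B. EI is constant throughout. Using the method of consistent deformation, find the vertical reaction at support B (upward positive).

R_B = 57.94 kN

Take M_B as the redundant. Released structure: two simple spans AB and BC with a hinge at B.
End slopes at the hinge B, treating each span as simply supported:
  span AB: triangular load, peak 10: w₀L³/(45EI) = 113.8/EI
  span BC: triangular load, peak 17.5: 7w₀L³/(360EI) = 97.83/EI
  relative rotation θ_0 = (113.8 + 97.83)/EI = 211.6/EI
A unit hogging moment at B produces rotation L₁/(3EI) + L₂/(3EI) = 4.867/EI.
Compatibility: M_B·(L₁+L₂)/(3EI) = θ_0, giving M_B = 43.48 kN·m (hogging).
Span AB, ΣM about A with M_B applied at B: R_B^{AB}·8 = 213.3 + 43.48, so R_B^{AB} = 32.1 kN and R_A = 40 − 32.1 = 7.898 kN.
Span BC, ΣM about C: R_B^{BC}·6.6 = 127 + 43.48, so R_B^{BC} = 25.84 kN and R_C = 57.75 − 25.84 = 31.91 kN.
R_B = 32.1 + 25.84 = 57.94 kN.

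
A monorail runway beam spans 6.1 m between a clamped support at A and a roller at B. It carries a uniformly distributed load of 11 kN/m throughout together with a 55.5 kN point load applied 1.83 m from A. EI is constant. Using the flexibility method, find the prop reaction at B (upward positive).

Release the roller at B. Primary structure: cantilever fixed at A.
Downward deflection at the released point B due to the loads:
  UDL 11: wL⁴/(8EI) = 1904/EI
  point load 55.5 at a = 1.83: Pa²(3L − a)/(6EI) = 510.2/EI
  δ_0 = 2414/EI
Tip deflection under a unit load at B: L³/(3EI) = 75.66/EI.
The prop prevents deflection at B: R_B = δ_0/δ_{BB} = 2414/75.66 = 31.91 kN.

R_B = 31.91 kN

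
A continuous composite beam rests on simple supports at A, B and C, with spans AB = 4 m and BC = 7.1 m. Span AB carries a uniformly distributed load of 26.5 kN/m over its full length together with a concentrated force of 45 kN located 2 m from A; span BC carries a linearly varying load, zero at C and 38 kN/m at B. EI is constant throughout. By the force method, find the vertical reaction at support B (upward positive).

Insert a hinge at B; M_B is the redundant, and each span becomes simply supported.
Rotations at B on the released spans (each span's end-slope, ×1/EI):
  span AB: UDL 26.5: wL³/(24EI) = 70.67/EI
  span AB: point load 45 at a = 2: Pab(L + a)/(6LEI) = 45/EI
  span BC: triangular load, peak 38: w₀L³/(45EI) = 302.2/EI
  relative rotation θ_0 = (115.7 + 302.2)/EI = 417.9/EI
A unit hogging moment at B produces rotation L₁/(3EI) + L₂/(3EI) = 3.7/EI.
Slope continuity at B: θ_0 = M_B·3.7/EI, so M_B = 417.9/3.7 = 112.9 kN·m (hogging).
Span AB, ΣM about A with M_B applied at B: R_B^{AB}·4 = 302 + 112.9, so R_B^{AB} = 103.7 kN and R_A = 151 − 103.7 = 47.26 kN.
Span BC, ΣM about C: R_B^{BC}·7.1 = 638.5 + 112.9, so R_B^{BC} = 105.8 kN and R_C = 134.9 − 105.8 = 29.06 kN.
R_B = 103.7 + 105.8 = 209.6 kN.

R_B = 209.6 kN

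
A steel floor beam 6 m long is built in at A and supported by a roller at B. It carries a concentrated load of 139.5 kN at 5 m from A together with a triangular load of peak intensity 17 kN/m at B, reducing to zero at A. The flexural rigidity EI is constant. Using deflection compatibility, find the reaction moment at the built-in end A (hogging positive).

Take the reaction at B as the redundant and release it; the primary structure is a cantilever fixed at A.
Downward deflection at the released point B due to the loads:
  point load 139.5 at a = 5: Pa²(3L − a)/(6EI) = 7556/EI
  triangular load, peak 17 at the free end: 11w₀L⁴/(120EI) = 2020/EI
  δ_0 = 9576/EI
Flexibility coefficient — unit upward force at B: δ_{BB} = L³/(3EI) = 72/EI.
Compatibility at B: δ_0 − R_B·δ_{BB} = 0, so R_B = 9576/72 = 133 kN.
Moment equilibrium about A: M_A = Σ(load moments about A) − R_B·L = 901.5 − 133×6 = 103.5 kN·m.

M_A = 103.5 kN·m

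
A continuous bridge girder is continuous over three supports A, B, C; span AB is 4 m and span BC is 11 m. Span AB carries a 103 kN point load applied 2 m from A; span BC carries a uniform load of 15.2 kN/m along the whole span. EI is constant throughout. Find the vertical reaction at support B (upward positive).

R_B = 199.6 kN

Insert a hinge at B; M_B is the redundant, and each span becomes simply supported.
End slopes at the hinge B, treating each span as simply supported:
  span AB: point load 103 at a = 2: Pab(L + a)/(6LEI) = 103/EI
  span BC: UDL 15.2: wL³/(24EI) = 843/EI
  relative rotation θ_0 = (103 + 843)/EI = 946/EI
A unit hogging moment at B produces rotation L₁/(3EI) + L₂/(3EI) = 5/EI.
Compatibility: M_B·(L₁+L₂)/(3EI) = θ_0, giving M_B = 189.2 kN·m (hogging).
Span AB, ΣM about A with M_B applied at B: R_B^{AB}·4 = 206 + 189.2, so R_B^{AB} = 98.8 kN and R_A = 103 − 98.8 = 4.202 kN.
Span BC, ΣM about C: R_B^{BC}·11 = 919.6 + 189.2, so R_B^{BC} = 100.8 kN and R_C = 167.2 − 100.8 = 66.4 kN.
R_B = 98.8 + 100.8 = 199.6 kN.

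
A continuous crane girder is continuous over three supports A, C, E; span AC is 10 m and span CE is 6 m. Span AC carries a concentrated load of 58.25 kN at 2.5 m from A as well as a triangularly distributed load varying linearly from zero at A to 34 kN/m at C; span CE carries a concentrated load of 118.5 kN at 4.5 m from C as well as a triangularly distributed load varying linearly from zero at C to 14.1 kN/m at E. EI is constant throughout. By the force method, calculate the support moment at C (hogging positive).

M_C = 226.7 kN·m

Insert a hinge at C; M_C is the redundant, and each span becomes simply supported.
Discontinuity in slope at C on the released structure — sum the simple-span end rotations:
  span AC: point load 58.25 at a = 2.5: Pab(L + a)/(6LEI) = 227.5/EI
  span AC: triangular load, peak 34: w₀L³/(45EI) = 755.6/EI
  span CE: point load 118.5 at a = 4.5: Pab(L + b)/(6LEI) = 166.6/EI
  span CE: triangular load, peak 14.1: 7w₀L³/(360EI) = 59.22/EI
  relative rotation θ_0 = (983.1 + 225.9)/EI = 1209/EI
A unit hogging moment at C produces rotation L₁/(3EI) + L₂/(3EI) = 5.333/EI.
Compatibility: M_C·(L₁+L₂)/(3EI) = θ_0, giving M_C = 226.7 kN·m (hogging).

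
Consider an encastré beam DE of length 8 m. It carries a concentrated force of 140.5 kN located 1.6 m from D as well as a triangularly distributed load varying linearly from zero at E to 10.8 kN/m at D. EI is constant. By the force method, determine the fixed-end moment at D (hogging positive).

M_D = 178.4 kN·m

Release both end moments; the primary structure is a simply-supported span DE with redundants M_D and M_E.
End rotations of the released simple span under the applied load (×1/EI):
  at D: point load 140.5 at a = 1.6: Pab(L + b)/(6LEI) = 431.6/EI
  at E: point load 140.5 at a = 1.6: Pab(L + a)/(6LEI) = 287.7/EI
  at D: triangular load, peak 10.8: w₀L³/(45EI) = 122.9/EI
  at E: triangular load, peak 10.8: 7w₀L³/(360EI) = 107.5/EI
  θ_D0 = 554.5/EI,  θ_E0 = 395.3/EI
Flexibility coefficients: a unit moment at one end gives L/(3EI) there and L/(6EI) at the far end, so f₁₁ = f₂₂ = 2.667/EI and f₁₂ = f₂₁ = 1.333/EI.
Compatibility — zero rotation at each built-in end:
  2.667 M_D + 1.333 M_E = 554.5
  1.333 M_D + 2.667 M_E = 395.3
Solving the pair gives M_D = 178.4 kN·m and M_E = 59.01 kN·m (hogging).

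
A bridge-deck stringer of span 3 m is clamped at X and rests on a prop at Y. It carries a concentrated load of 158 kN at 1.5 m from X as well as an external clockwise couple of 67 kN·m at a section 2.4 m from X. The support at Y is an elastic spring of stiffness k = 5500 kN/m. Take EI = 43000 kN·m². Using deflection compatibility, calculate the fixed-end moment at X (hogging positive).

M_X = 173.1 kN·m

Take the reaction at Y as the redundant and release it; the primary structure is a cantilever fixed at X.
Free-end deflection of the primary structure under the applied loading (downward +):
  point load 158 at a = 1.5: Pa²(3L − a)/(6EI) = 444.4/EI
  clockwise couple 67 at a = 2.4: M₀a(2L − a)/(2EI) = 289.4/EI
  δ_0 = 733.8/EI
Tip deflection under a unit load at Y: L³/(3EI) = 9/EI.
With EI = 43000 kN·m²: δ_0 = 0.017065 m and δ_{YY} = 0.000209 m/kN.
Compatibility — the spring shortens by R_Y/k under the reaction it provides: δ_0 − R_Y·δ_{YY} = R_Y/k. With 1/k = 0.000182 m/kN, R_Y = δ_0 / (δ_{YY} + 1/k) = 0.017065 / (0.000209 + 0.000182) = 43.63 kN.
Moment equilibrium about X: M_X = Σ(load moments about X) − R_Y·L = 304 − 43.63×3 = 173.1 kN·m.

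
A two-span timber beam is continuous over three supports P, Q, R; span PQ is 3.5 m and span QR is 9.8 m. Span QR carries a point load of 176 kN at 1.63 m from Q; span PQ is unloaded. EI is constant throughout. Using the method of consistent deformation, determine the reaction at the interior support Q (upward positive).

Release continuity at Q by inserting a hinge; the redundant is the internal moment M_Q. The primary structure is two simply-supported spans PQ and QR.
End slopes at the hinge Q, treating each span as simply supported:
  span QR: point load 176 at a = 1.63: Pab(L + b)/(6LEI) = 716.3/EI
  relative rotation θ_0 = (0 + 716.3)/EI = 716.3/EI
A unit hogging moment at Q produces rotation L₁/(3EI) + L₂/(3EI) = 4.433/EI.
Slope continuity at Q: θ_0 = M_Q·4.433/EI, so M_Q = 716.3/4.433 = 161.6 kN·m (hogging).
Span PQ, ΣM about P with M_Q applied at Q: R_Q^{PQ}·3.5 = 0 + 161.6, so R_Q^{PQ} = 46.16 kN and R_P = 0 − 46.16 = -46.16 kN.
Span QR, ΣM about R: R_Q^{QR}·9.8 = 1438 + 161.6, so R_Q^{QR} = 163.2 kN and R_R = 176 − 163.2 = 12.79 kN.
R_Q = 46.16 + 163.2 = 209.4 kN.

R_Q = 209.4 kN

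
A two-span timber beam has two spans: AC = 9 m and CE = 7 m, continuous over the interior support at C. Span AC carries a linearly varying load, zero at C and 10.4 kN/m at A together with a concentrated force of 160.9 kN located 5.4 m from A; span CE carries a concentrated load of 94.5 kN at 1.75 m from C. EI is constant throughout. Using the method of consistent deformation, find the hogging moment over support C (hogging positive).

M_C = 231.5 kN·m

Release continuity at C by inserting a hinge; the redundant is the internal moment M_C. The primary structure is two simply-supported spans AC and CE.
Discontinuity in slope at C on the released structure — sum the simple-span end rotations:
  span AC: triangular load, peak 10.4: 7w₀L³/(360EI) = 147.4/EI
  span AC: point load 160.9 at a = 5.4: Pab(L + a)/(6LEI) = 834.1/EI
  span CE: point load 94.5 at a = 1.75: Pab(L + b)/(6LEI) = 253.2/EI
  relative rotation θ_0 = (981.5 + 253.2)/EI = 1235/EI
A unit hogging moment at C produces rotation L₁/(3EI) + L₂/(3EI) = 5.333/EI.
Compatibility: M_C·(L₁+L₂)/(3EI) = θ_0, giving M_C = 231.5 kN·m (hogging).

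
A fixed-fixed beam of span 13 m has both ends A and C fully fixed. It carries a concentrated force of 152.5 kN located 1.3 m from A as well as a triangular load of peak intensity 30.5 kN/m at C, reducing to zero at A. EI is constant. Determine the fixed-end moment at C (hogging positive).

M_C = 275.6 kN·m

Release both end moments; the primary structure is a simply-supported span AC with redundants M_A and M_C.
On the primary (simply-supported) span, the end slopes from the loading are:
  at A: point load 152.5 at a = 1.3: Pab(L + b)/(6LEI) = 734.5/EI
  at C: point load 152.5 at a = 1.3: Pab(L + a)/(6LEI) = 425.2/EI
  at A: triangular load, peak 30.5: 7w₀L³/(360EI) = 1303/EI
  at C: triangular load, peak 30.5: w₀L³/(45EI) = 1489/EI
  θ_A0 = 2037/EI,  θ_C0 = 1914/EI
Flexibility coefficients: a unit moment at one end gives L/(3EI) there and L/(6EI) at the far end, so f₁₁ = f₂₂ = 4.333/EI and f₁₂ = f₂₁ = 2.167/EI.
Compatibility — zero rotation at each built-in end:
  4.333 M_A + 2.167 M_C = 2037
  2.167 M_A + 4.333 M_C = 1914
Solving the pair gives M_A = 332.4 kN·m and M_C = 275.6 kN·m (hogging).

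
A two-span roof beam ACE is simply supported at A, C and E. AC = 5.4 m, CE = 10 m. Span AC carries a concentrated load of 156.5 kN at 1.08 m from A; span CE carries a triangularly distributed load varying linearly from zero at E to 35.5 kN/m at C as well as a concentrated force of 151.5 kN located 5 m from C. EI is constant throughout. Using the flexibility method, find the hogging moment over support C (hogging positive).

M_C = 366.6 kN·m

Insert a hinge at C; M_C is the redundant, and each span becomes simply supported.
End slopes at the hinge C, treating each span as simply supported:
  span AC: point load 156.5 at a = 1.08: Pab(L + a)/(6LEI) = 146/EI
  span CE: triangular load, peak 35.5: w₀L³/(45EI) = 788.9/EI
  span CE: point load 151.5 at a = 5: Pab(L + b)/(6LEI) = 946.9/EI
  relative rotation θ_0 = (146 + 1736)/EI = 1882/EI
A unit hogging moment at C produces rotation L₁/(3EI) + L₂/(3EI) = 5.133/EI.
Slope continuity at C: θ_0 = M_C·5.133/EI, so M_C = 1882/5.133 = 366.6 kN·m (hogging).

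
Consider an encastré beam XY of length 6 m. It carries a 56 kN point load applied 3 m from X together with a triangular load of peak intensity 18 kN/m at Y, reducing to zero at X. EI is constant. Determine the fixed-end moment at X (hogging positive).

M_X = 63.6 kN·m

Take the two fixed-end moments M_X, M_Y as redundants; the released structure is the simple span XY.
Simple-span end rotations at X and Y under the given loads:
  at X: point load 56 at a = 3: Pab(L + b)/(6LEI) = 126/EI
  at Y: point load 56 at a = 3: Pab(L + a)/(6LEI) = 126/EI
  at X: triangular load, peak 18: 7w₀L³/(360EI) = 75.6/EI
  at Y: triangular load, peak 18: w₀L³/(45EI) = 86.4/EI
  θ_X0 = 201.6/EI,  θ_Y0 = 212.4/EI
Flexibility coefficients: a unit moment at one end gives L/(3EI) there and L/(6EI) at the far end, so f₁₁ = f₂₂ = 2/EI and f₁₂ = f₂₁ = 1/EI.
Compatibility — zero rotation at each built-in end:
  2 M_X + 1 M_Y = 201.6
  1 M_X + 2 M_Y = 212.4
Solving the pair gives M_X = 63.6 kN·m and M_Y = 74.4 kN·m (hogging).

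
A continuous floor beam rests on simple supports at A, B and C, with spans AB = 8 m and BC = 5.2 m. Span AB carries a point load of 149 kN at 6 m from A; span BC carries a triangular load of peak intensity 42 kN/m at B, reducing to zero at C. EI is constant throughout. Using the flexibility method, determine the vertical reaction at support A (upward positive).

R_A = 18.71 kN

Release continuity at B by inserting a hinge; the redundant is the internal moment M_B. The primary structure is two simply-supported spans AB and BC.
End slopes at the hinge B, treating each span as simply supported:
  span AB: point load 149 at a = 6: Pab(L + a)/(6LEI) = 521.5/EI
  span BC: triangular load, peak 42: w₀L³/(45EI) = 131.2/EI
  relative rotation θ_0 = (521.5 + 131.2)/EI = 652.7/EI
A unit hogging moment at B produces rotation L₁/(3EI) + L₂/(3EI) = 4.4/EI.
Compatibility: M_B·(L₁+L₂)/(3EI) = θ_0, giving M_B = 148.3 kN·m (hogging).
Span AB, ΣM about A with M_B applied at B: R_B^{AB}·8 = 894 + 148.3, so R_B^{AB} = 130.3 kN and R_A = 149 − 130.3 = 18.71 kN.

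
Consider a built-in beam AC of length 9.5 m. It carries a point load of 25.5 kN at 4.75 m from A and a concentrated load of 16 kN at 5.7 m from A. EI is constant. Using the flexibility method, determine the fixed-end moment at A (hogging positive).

M_A = 44.87 kN·m

Take the two fixed-end moments M_A, M_C as redundants; the released structure is the simple span AC.
On the primary (simply-supported) span, the end slopes from the loading are:
  at A: point load 25.5 at a = 4.75: Pab(L + b)/(6LEI) = 143.8/EI
  at C: point load 25.5 at a = 4.75: Pab(L + a)/(6LEI) = 143.8/EI
  at A: point load 16 at a = 5.7: Pab(L + b)/(6LEI) = 80.86/EI
  at C: point load 16 at a = 5.7: Pab(L + a)/(6LEI) = 92.42/EI
  θ_A0 = 224.7/EI,  θ_C0 = 236.3/EI
Flexibility coefficients: a unit moment at one end gives L/(3EI) there and L/(6EI) at the far end, so f₁₁ = f₂₂ = 3.167/EI and f₁₂ = f₂₁ = 1.583/EI.
Compatibility — zero rotation at each built-in end:
  3.167 M_A + 1.583 M_C = 224.7
  1.583 M_A + 3.167 M_C = 236.3
Solving the pair gives M_A = 44.87 kN·m and M_C = 52.17 kN·m (hogging).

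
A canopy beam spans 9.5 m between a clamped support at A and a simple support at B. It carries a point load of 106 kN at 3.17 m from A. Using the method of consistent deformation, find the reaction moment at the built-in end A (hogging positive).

M_A = 186.5 kN·m

Release the roller at B. Primary structure: cantilever fixed at A.
Deflection at B on the released cantilever, summing each load's contribution:
  point load 106 at a = 3.17: Pa²(3L − a)/(6EI) = 4497/EI
Tip deflection under a unit load at B: L³/(3EI) = 285.8/EI.
The prop prevents deflection at B: R_B = δ_0/δ_{BB} = 4497/285.8 = 15.73 kN.
Moment equilibrium about A: M_A = Σ(load moments about A) − R_B·L = 336 − 15.73×9.5 = 186.5 kN·m.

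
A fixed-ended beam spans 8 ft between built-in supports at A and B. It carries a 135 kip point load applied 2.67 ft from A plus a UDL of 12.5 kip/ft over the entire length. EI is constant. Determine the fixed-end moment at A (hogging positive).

M_A = 226.7 kip·ft

Release both end moments; the primary structure is a simply-supported span AB with redundants M_A and M_B.
Simple-span end rotations at A and B under the given loads:
  at A: point load 135 at a = 2.67: Pab(L + b)/(6LEI) = 533.5/EI
  at B: point load 135 at a = 2.67: Pab(L + a)/(6LEI) = 427.1/EI
  at A: UDL 12.5: wL³/(24EI) = 266.7/EI
  at B: UDL 12.5: wL³/(24EI) = 266.7/EI
  θ_A0 = 800.2/EI,  θ_B0 = 693.7/EI
Flexibility coefficients: a unit moment at one end gives L/(3EI) there and L/(6EI) at the far end, so f₁₁ = f₂₂ = 2.667/EI and f₁₂ = f₂₁ = 1.333/EI.
Compatibility — zero rotation at each built-in end:
  2.667 M_A + 1.333 M_B = 800.2
  1.333 M_A + 2.667 M_B = 693.7
Solving the pair gives M_A = 226.7 kip·ft and M_B = 146.8 kip·ft (hogging).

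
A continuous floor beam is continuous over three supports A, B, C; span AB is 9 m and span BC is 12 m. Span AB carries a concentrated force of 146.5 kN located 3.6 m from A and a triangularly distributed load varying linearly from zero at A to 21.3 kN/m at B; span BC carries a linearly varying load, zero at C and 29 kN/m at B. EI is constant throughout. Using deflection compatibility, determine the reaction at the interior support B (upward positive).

R_B = 297.5 kN

Insert a hinge at B; M_B is the redundant, and each span becomes simply supported.
Rotations at B on the released spans (each span's end-slope, ×1/EI):
  span AB: point load 146.5 at a = 3.6: Pab(L + a)/(6LEI) = 664.5/EI
  span AB: triangular load, peak 21.3: w₀L³/(45EI) = 345.1/EI
  span BC: triangular load, peak 29: w₀L³/(45EI) = 1114/EI
  relative rotation θ_0 = (1010 + 1114)/EI = 2123/EI
A unit hogging moment at B produces rotation L₁/(3EI) + L₂/(3EI) = 7/EI.
Compatibility: M_B·(L₁+L₂)/(3EI) = θ_0, giving M_B = 303.3 kN·m (hogging).
Span AB, ΣM about A with M_B applied at B: R_B^{AB}·9 = 1102 + 303.3, so R_B^{AB} = 156.2 kN and R_A = 242.3 − 156.2 = 86.15 kN.
Span BC, ΣM about C: R_B^{BC}·12 = 1392 + 303.3, so R_B^{BC} = 141.3 kN and R_C = 174 − 141.3 = 32.72 kN.
R_B = 156.2 + 141.3 = 297.5 kN.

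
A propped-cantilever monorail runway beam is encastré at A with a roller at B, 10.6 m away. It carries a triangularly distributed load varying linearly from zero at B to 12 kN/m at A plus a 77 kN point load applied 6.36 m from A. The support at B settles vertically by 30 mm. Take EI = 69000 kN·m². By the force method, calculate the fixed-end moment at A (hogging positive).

M_A = 282.3 kN·m

Remove the prop at B; the released (primary) structure is a cantilever built in at A.
Primary-structure tip deflection at B by superposition:
  triangular load, peak 12 at the fixed end: w₀L⁴/(30EI) = 5050/EI
  point load 77 at a = 6.36: Pa²(3L − a)/(6EI) = 13206/EI
  δ_0 = 18256/EI
Tip deflection under a unit load at B: L³/(3EI) = 397/EI.
With EI = 69000 kN·m²: δ_0 = 0.26458 m and δ_{BB} = 0.005754 m/kN.
Compatibility — the beam at B must follow the support down by 0.03 m: δ_0 − R_B·δ_{BB} = 0.03, so R_B = (0.26458 − 0.03)/0.005754 = 40.77 kN.
Moment equilibrium about A: M_A = Σ(load moments about A) − R_B·L = 714.4 − 40.77×10.6 = 282.3 kN·m.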